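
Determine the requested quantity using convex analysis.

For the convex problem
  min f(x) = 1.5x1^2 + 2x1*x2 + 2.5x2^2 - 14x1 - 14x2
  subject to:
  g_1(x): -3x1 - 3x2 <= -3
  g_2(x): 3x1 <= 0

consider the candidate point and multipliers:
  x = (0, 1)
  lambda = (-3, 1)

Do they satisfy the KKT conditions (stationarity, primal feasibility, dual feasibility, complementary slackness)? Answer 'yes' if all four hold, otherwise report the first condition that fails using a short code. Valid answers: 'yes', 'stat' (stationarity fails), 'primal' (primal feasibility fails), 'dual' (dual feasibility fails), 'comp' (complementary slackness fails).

Gradient of f: grad f(x) = Q x + c = (-12, -9)
Constraint values g_i(x) = a_i^T x - b_i:
  g_1((0, 1)) = 0
  g_2((0, 1)) = 0
Stationarity residual: grad f(x) + sum_i lambda_i a_i = (0, 0)
  -> stationarity OK
Primal feasibility (all g_i <= 0): OK
Dual feasibility (all lambda_i >= 0): FAILS
Complementary slackness (lambda_i * g_i(x) = 0 for all i): OK

Verdict: the first failing condition is dual_feasibility -> dual.

dual


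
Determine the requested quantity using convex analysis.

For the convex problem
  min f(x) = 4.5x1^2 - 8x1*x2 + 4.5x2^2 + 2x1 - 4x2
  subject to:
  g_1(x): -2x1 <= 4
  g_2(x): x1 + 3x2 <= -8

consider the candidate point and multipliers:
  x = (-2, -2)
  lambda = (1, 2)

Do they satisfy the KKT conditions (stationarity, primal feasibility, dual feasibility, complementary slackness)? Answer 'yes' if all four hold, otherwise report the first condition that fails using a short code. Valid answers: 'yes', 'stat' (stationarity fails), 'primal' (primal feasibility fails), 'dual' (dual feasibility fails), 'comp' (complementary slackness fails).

Gradient of f: grad f(x) = Q x + c = (0, -6)
Constraint values g_i(x) = a_i^T x - b_i:
  g_1((-2, -2)) = 0
  g_2((-2, -2)) = 0
Stationarity residual: grad f(x) + sum_i lambda_i a_i = (0, 0)
  -> stationarity OK
Primal feasibility (all g_i <= 0): OK
Dual feasibility (all lambda_i >= 0): OK
Complementary slackness (lambda_i * g_i(x) = 0 for all i): OK

Verdict: yes, KKT holds.

yes


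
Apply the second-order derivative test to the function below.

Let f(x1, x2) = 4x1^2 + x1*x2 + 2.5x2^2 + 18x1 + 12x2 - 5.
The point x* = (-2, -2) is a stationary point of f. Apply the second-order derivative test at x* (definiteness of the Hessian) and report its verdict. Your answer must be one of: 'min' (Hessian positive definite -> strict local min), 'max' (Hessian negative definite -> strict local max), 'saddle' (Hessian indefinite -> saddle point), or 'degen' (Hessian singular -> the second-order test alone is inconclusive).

Compute the Hessian H = grad^2 f:
  H = [[8, 1], [1, 5]]
Verify stationarity: grad f(x*) = H x* + g = (0, 0).
Eigenvalues of H: 4.6972, 8.3028.
Both eigenvalues > 0, so H is positive definite -> x* is a strict local min.

min


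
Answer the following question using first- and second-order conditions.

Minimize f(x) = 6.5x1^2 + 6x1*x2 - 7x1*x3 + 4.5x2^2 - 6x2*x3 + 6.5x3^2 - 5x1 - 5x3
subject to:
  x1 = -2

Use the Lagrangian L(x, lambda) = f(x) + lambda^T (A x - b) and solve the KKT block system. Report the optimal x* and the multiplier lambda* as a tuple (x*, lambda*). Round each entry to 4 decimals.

Form the Lagrangian:
  L(x, lambda) = (1/2) x^T Q x + c^T x + lambda^T (A x - b)
Stationarity (grad_x L = 0): Q x + c + A^T lambda = 0.
Primal feasibility: A x = b.

This gives the KKT block system:
  [ Q   A^T ] [ x     ]   [-c ]
  [ A    0  ] [ lambda ] = [ b ]

Solving the linear system:
  x*      = (-2, 1.2593, -0.1111)
  lambda* = (22.6667)
  f(x*)   = 27.9444

x* = (-2, 1.2593, -0.1111), lambda* = (22.6667)


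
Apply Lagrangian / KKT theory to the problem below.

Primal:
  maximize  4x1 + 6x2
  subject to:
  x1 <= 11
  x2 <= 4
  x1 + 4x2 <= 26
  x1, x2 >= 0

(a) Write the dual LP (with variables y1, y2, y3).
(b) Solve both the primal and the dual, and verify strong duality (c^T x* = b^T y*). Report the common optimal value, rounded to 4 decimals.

The standard primal-dual pair for 'max c^T x s.t. A x <= b, x >= 0' is:
  Dual:  min b^T y  s.t.  A^T y >= c,  y >= 0.

So the dual LP is:
  minimize  11y1 + 4y2 + 26y3
  subject to:
    y1 + y3 >= 4
    y2 + 4y3 >= 6
    y1, y2, y3 >= 0

Solving the primal: x* = (11, 3.75).
  primal value c^T x* = 66.5.
Solving the dual: y* = (2.5, 0, 1.5).
  dual value b^T y* = 66.5.
Strong duality: c^T x* = b^T y*. Confirmed.

66.5


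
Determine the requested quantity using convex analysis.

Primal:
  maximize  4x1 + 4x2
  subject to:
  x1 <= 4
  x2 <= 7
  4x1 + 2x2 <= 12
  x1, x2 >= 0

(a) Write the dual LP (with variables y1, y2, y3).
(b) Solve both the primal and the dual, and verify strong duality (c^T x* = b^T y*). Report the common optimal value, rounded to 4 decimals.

The standard primal-dual pair for 'max c^T x s.t. A x <= b, x >= 0' is:
  Dual:  min b^T y  s.t.  A^T y >= c,  y >= 0.

So the dual LP is:
  minimize  4y1 + 7y2 + 12y3
  subject to:
    y1 + 4y3 >= 4
    y2 + 2y3 >= 4
    y1, y2, y3 >= 0

Solving the primal: x* = (0, 6).
  primal value c^T x* = 24.
Solving the dual: y* = (0, 0, 2).
  dual value b^T y* = 24.
Strong duality: c^T x* = b^T y*. Confirmed.

24


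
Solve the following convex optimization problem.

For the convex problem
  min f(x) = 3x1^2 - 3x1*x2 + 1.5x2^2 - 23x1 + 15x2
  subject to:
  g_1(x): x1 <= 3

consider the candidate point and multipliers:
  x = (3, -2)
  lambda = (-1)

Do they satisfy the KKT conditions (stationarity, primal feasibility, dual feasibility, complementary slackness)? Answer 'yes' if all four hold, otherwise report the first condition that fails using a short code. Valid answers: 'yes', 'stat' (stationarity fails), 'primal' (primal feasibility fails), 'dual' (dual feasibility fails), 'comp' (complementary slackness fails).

Gradient of f: grad f(x) = Q x + c = (1, 0)
Constraint values g_i(x) = a_i^T x - b_i:
  g_1((3, -2)) = 0
Stationarity residual: grad f(x) + sum_i lambda_i a_i = (0, 0)
  -> stationarity OK
Primal feasibility (all g_i <= 0): OK
Dual feasibility (all lambda_i >= 0): FAILS
Complementary slackness (lambda_i * g_i(x) = 0 for all i): OK

Verdict: the first failing condition is dual_feasibility -> dual.

dual


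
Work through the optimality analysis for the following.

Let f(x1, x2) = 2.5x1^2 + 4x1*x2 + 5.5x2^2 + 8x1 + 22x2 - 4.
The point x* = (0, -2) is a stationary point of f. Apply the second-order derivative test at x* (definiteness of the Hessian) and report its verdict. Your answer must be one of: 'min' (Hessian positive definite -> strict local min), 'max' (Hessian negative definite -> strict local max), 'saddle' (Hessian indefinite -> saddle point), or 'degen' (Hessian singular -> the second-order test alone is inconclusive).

Compute the Hessian H = grad^2 f:
  H = [[5, 4], [4, 11]]
Verify stationarity: grad f(x*) = H x* + g = (0, 0).
Eigenvalues of H: 3, 13.
Both eigenvalues > 0, so H is positive definite -> x* is a strict local min.

min


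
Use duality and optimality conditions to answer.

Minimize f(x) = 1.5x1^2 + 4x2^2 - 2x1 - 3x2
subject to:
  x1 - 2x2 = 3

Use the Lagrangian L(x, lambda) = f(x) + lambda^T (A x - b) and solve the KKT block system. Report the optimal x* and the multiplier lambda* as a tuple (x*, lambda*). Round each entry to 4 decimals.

Form the Lagrangian:
  L(x, lambda) = (1/2) x^T Q x + c^T x + lambda^T (A x - b)
Stationarity (grad_x L = 0): Q x + c + A^T lambda = 0.
Primal feasibility: A x = b.

This gives the KKT block system:
  [ Q   A^T ] [ x     ]   [-c ]
  [ A    0  ] [ lambda ] = [ b ]

Solving the linear system:
  x*      = (1.9, -0.55)
  lambda* = (-3.7)
  f(x*)   = 4.475

x* = (1.9, -0.55), lambda* = (-3.7)


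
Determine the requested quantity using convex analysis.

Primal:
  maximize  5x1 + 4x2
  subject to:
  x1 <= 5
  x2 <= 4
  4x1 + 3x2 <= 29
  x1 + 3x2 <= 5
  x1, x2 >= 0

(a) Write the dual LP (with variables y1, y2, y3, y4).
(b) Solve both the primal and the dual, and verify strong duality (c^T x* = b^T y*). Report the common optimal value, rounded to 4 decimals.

The standard primal-dual pair for 'max c^T x s.t. A x <= b, x >= 0' is:
  Dual:  min b^T y  s.t.  A^T y >= c,  y >= 0.

So the dual LP is:
  minimize  5y1 + 4y2 + 29y3 + 5y4
  subject to:
    y1 + 4y3 + y4 >= 5
    y2 + 3y3 + 3y4 >= 4
    y1, y2, y3, y4 >= 0

Solving the primal: x* = (5, 0).
  primal value c^T x* = 25.
Solving the dual: y* = (3.6667, 0, 0, 1.3333).
  dual value b^T y* = 25.
Strong duality: c^T x* = b^T y*. Confirmed.

25


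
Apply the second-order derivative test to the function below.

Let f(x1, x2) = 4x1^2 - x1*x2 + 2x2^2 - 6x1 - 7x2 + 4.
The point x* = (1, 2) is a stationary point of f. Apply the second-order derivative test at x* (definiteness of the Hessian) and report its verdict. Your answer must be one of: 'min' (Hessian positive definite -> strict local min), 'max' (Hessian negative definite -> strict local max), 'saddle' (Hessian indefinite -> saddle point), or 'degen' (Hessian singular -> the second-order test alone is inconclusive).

Compute the Hessian H = grad^2 f:
  H = [[8, -1], [-1, 4]]
Verify stationarity: grad f(x*) = H x* + g = (0, 0).
Eigenvalues of H: 3.7639, 8.2361.
Both eigenvalues > 0, so H is positive definite -> x* is a strict local min.

min


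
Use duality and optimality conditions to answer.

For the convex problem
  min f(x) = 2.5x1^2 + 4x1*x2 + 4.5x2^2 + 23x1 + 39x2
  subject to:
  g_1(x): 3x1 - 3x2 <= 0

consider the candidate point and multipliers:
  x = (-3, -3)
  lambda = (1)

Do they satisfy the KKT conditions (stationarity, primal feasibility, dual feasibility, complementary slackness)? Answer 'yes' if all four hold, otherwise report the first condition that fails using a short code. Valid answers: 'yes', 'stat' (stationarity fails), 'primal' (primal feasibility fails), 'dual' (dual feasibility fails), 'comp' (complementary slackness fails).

Gradient of f: grad f(x) = Q x + c = (-4, 0)
Constraint values g_i(x) = a_i^T x - b_i:
  g_1((-3, -3)) = 0
Stationarity residual: grad f(x) + sum_i lambda_i a_i = (-1, -3)
  -> stationarity FAILS
Primal feasibility (all g_i <= 0): OK
Dual feasibility (all lambda_i >= 0): OK
Complementary slackness (lambda_i * g_i(x) = 0 for all i): OK

Verdict: the first failing condition is stationarity -> stat.

stat


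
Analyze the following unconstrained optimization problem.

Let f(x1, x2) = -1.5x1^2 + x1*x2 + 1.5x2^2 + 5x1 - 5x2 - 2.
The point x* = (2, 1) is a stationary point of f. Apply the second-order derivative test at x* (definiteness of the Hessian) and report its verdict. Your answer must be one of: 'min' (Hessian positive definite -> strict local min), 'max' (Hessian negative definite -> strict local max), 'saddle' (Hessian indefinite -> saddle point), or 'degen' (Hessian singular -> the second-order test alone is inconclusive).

Compute the Hessian H = grad^2 f:
  H = [[-3, 1], [1, 3]]
Verify stationarity: grad f(x*) = H x* + g = (0, 0).
Eigenvalues of H: -3.1623, 3.1623.
Eigenvalues have mixed signs, so H is indefinite -> x* is a saddle point.

saddle


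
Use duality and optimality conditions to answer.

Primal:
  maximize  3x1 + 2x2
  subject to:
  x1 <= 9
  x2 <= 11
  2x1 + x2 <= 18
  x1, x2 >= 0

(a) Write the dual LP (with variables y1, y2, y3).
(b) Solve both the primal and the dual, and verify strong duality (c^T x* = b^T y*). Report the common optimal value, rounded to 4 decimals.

The standard primal-dual pair for 'max c^T x s.t. A x <= b, x >= 0' is:
  Dual:  min b^T y  s.t.  A^T y >= c,  y >= 0.

So the dual LP is:
  minimize  9y1 + 11y2 + 18y3
  subject to:
    y1 + 2y3 >= 3
    y2 + y3 >= 2
    y1, y2, y3 >= 0

Solving the primal: x* = (3.5, 11).
  primal value c^T x* = 32.5.
Solving the dual: y* = (0, 0.5, 1.5).
  dual value b^T y* = 32.5.
Strong duality: c^T x* = b^T y*. Confirmed.

32.5


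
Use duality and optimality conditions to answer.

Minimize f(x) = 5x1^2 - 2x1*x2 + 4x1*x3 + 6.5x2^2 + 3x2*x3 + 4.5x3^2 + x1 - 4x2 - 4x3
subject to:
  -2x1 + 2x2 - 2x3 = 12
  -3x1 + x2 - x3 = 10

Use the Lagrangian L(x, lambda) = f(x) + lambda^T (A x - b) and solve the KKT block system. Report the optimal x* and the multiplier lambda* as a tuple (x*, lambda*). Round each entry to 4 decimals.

Form the Lagrangian:
  L(x, lambda) = (1/2) x^T Q x + c^T x + lambda^T (A x - b)
Stationarity (grad_x L = 0): Q x + c + A^T lambda = 0.
Primal feasibility: A x = b.

This gives the KKT block system:
  [ Q   A^T ] [ x     ]   [-c ]
  [ A    0  ] [ lambda ] = [ b ]

Solving the linear system:
  x*      = (-2, 2.1429, -1.8571)
  lambda* = (-9.0357, -4.2143)
  f(x*)   = 73.7143

x* = (-2, 2.1429, -1.8571), lambda* = (-9.0357, -4.2143)


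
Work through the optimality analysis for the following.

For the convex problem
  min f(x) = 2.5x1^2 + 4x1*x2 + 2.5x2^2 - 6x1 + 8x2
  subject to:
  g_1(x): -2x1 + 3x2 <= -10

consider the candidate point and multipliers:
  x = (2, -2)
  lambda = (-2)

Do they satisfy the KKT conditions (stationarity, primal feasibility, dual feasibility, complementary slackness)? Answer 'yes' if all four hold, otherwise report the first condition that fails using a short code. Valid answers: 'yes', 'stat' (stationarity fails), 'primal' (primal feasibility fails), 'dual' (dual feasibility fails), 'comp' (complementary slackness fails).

Gradient of f: grad f(x) = Q x + c = (-4, 6)
Constraint values g_i(x) = a_i^T x - b_i:
  g_1((2, -2)) = 0
Stationarity residual: grad f(x) + sum_i lambda_i a_i = (0, 0)
  -> stationarity OK
Primal feasibility (all g_i <= 0): OK
Dual feasibility (all lambda_i >= 0): FAILS
Complementary slackness (lambda_i * g_i(x) = 0 for all i): OK

Verdict: the first failing condition is dual_feasibility -> dual.

dual


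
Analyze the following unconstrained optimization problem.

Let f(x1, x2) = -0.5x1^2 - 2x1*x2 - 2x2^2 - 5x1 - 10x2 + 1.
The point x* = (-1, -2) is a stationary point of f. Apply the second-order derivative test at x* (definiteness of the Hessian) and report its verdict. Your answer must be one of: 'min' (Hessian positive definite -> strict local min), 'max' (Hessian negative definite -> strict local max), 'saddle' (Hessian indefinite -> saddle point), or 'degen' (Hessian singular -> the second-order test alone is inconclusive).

Compute the Hessian H = grad^2 f:
  H = [[-1, -2], [-2, -4]]
Verify stationarity: grad f(x*) = H x* + g = (0, 0).
Eigenvalues of H: -5, 0.
H has a zero eigenvalue (singular; negative semidefinite but not definite), so H is neither positive definite, negative definite, nor indefinite. The second-order test alone is inconclusive -> degen.
(Indeed, f is constant along the null direction of H through x*, so x* is not a strict local extremum.)

degen


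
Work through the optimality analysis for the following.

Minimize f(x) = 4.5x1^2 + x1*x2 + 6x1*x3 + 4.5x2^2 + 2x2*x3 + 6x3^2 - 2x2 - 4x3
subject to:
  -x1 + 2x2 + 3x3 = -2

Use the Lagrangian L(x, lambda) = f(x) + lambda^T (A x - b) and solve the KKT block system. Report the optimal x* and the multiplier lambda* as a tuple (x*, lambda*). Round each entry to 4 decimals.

Form the Lagrangian:
  L(x, lambda) = (1/2) x^T Q x + c^T x + lambda^T (A x - b)
Stationarity (grad_x L = 0): Q x + c + A^T lambda = 0.
Primal feasibility: A x = b.

This gives the KKT block system:
  [ Q   A^T ] [ x     ]   [-c ]
  [ A    0  ] [ lambda ] = [ b ]

Solving the linear system:
  x*      = (0.4922, -0.1891, -0.3766)
  lambda* = (1.9813)
  f(x*)   = 2.9234

x* = (0.4922, -0.1891, -0.3766), lambda* = (1.9813)


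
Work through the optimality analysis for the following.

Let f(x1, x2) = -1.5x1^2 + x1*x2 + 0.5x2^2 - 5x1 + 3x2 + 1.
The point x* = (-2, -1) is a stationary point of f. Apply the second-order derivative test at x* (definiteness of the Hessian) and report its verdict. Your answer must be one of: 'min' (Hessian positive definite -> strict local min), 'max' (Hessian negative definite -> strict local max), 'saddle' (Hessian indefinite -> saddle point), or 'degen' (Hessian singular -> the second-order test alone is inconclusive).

Compute the Hessian H = grad^2 f:
  H = [[-3, 1], [1, 1]]
Verify stationarity: grad f(x*) = H x* + g = (0, 0).
Eigenvalues of H: -3.2361, 1.2361.
Eigenvalues have mixed signs, so H is indefinite -> x* is a saddle point.

saddle


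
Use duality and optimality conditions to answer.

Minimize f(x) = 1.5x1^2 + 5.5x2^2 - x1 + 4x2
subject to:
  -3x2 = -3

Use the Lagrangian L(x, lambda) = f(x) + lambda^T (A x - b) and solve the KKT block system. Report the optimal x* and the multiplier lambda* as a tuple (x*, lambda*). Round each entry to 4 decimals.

Form the Lagrangian:
  L(x, lambda) = (1/2) x^T Q x + c^T x + lambda^T (A x - b)
Stationarity (grad_x L = 0): Q x + c + A^T lambda = 0.
Primal feasibility: A x = b.

This gives the KKT block system:
  [ Q   A^T ] [ x     ]   [-c ]
  [ A    0  ] [ lambda ] = [ b ]

Solving the linear system:
  x*      = (0.3333, 1)
  lambda* = (5)
  f(x*)   = 9.3333

x* = (0.3333, 1), lambda* = (5)


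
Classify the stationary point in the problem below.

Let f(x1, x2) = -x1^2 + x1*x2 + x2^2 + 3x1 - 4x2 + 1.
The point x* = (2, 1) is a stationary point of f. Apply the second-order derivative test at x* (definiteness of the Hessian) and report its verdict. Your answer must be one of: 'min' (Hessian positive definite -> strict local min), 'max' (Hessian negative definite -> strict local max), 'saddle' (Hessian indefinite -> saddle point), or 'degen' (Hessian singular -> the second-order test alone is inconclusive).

Compute the Hessian H = grad^2 f:
  H = [[-2, 1], [1, 2]]
Verify stationarity: grad f(x*) = H x* + g = (0, 0).
Eigenvalues of H: -2.2361, 2.2361.
Eigenvalues have mixed signs, so H is indefinite -> x* is a saddle point.

saddle


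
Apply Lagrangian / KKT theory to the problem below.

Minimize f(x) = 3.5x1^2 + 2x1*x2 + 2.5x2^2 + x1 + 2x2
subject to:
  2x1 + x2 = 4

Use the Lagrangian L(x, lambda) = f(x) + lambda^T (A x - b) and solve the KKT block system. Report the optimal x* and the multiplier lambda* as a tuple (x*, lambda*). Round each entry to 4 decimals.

Form the Lagrangian:
  L(x, lambda) = (1/2) x^T Q x + c^T x + lambda^T (A x - b)
Stationarity (grad_x L = 0): Q x + c + A^T lambda = 0.
Primal feasibility: A x = b.

This gives the KKT block system:
  [ Q   A^T ] [ x     ]   [-c ]
  [ A    0  ] [ lambda ] = [ b ]

Solving the linear system:
  x*      = (1.8421, 0.3158)
  lambda* = (-7.2632)
  f(x*)   = 15.7632

x* = (1.8421, 0.3158), lambda* = (-7.2632)


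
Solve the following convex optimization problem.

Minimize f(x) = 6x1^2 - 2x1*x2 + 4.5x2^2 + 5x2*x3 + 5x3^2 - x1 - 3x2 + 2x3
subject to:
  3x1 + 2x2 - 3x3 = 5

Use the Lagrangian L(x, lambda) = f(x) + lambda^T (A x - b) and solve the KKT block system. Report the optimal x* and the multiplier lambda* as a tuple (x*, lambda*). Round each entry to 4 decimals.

Form the Lagrangian:
  L(x, lambda) = (1/2) x^T Q x + c^T x + lambda^T (A x - b)
Stationarity (grad_x L = 0): Q x + c + A^T lambda = 0.
Primal feasibility: A x = b.

This gives the KKT block system:
  [ Q   A^T ] [ x     ]   [-c ]
  [ A    0  ] [ lambda ] = [ b ]

Solving the linear system:
  x*      = (0.3181, 0.8968, -0.7507)
  lambda* = (-0.341)
  f(x*)   = -1.4026

x* = (0.3181, 0.8968, -0.7507), lambda* = (-0.341)


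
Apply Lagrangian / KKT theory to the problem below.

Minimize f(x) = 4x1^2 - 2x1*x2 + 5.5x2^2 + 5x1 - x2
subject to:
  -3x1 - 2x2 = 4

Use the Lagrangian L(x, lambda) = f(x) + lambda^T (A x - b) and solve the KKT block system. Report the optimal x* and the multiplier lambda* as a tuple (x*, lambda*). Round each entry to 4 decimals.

Form the Lagrangian:
  L(x, lambda) = (1/2) x^T Q x + c^T x + lambda^T (A x - b)
Stationarity (grad_x L = 0): Q x + c + A^T lambda = 0.
Primal feasibility: A x = b.

This gives the KKT block system:
  [ Q   A^T ] [ x     ]   [-c ]
  [ A    0  ] [ lambda ] = [ b ]

Solving the linear system:
  x*      = (-1.1226, -0.3161)
  lambda* = (-1.1161)
  f(x*)   = -0.4161

x* = (-1.1226, -0.3161), lambda* = (-1.1161)


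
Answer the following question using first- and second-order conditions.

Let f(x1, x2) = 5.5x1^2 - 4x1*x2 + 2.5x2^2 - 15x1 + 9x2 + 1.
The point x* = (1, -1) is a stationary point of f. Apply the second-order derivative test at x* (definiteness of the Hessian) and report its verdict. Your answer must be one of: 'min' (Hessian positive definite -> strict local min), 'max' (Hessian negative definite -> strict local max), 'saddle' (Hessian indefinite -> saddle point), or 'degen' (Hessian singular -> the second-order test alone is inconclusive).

Compute the Hessian H = grad^2 f:
  H = [[11, -4], [-4, 5]]
Verify stationarity: grad f(x*) = H x* + g = (0, 0).
Eigenvalues of H: 3, 13.
Both eigenvalues > 0, so H is positive definite -> x* is a strict local min.

min


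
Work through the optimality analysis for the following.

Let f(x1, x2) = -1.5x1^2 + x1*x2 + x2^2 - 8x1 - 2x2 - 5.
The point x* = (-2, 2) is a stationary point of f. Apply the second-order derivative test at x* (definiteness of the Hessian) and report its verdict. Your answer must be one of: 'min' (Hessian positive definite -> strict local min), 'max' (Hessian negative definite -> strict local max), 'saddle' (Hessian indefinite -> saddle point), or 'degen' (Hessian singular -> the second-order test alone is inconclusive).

Compute the Hessian H = grad^2 f:
  H = [[-3, 1], [1, 2]]
Verify stationarity: grad f(x*) = H x* + g = (0, 0).
Eigenvalues of H: -3.1926, 2.1926.
Eigenvalues have mixed signs, so H is indefinite -> x* is a saddle point.

saddle


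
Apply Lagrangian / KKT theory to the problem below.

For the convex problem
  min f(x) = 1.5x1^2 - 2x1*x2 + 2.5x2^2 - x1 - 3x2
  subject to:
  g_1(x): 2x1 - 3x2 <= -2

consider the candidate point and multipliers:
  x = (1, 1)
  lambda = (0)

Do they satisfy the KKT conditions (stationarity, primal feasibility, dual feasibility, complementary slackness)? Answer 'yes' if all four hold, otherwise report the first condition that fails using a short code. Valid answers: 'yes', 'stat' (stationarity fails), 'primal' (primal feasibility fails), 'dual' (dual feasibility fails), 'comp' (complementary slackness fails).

Gradient of f: grad f(x) = Q x + c = (0, 0)
Constraint values g_i(x) = a_i^T x - b_i:
  g_1((1, 1)) = 1
Stationarity residual: grad f(x) + sum_i lambda_i a_i = (0, 0)
  -> stationarity OK
Primal feasibility (all g_i <= 0): FAILS
Dual feasibility (all lambda_i >= 0): OK
Complementary slackness (lambda_i * g_i(x) = 0 for all i): OK

Verdict: the first failing condition is primal_feasibility -> primal.

primal


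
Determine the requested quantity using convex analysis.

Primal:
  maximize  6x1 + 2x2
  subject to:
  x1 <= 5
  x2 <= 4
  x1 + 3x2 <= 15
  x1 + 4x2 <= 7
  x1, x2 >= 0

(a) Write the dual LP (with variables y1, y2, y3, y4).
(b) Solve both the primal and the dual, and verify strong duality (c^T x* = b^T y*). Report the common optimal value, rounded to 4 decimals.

The standard primal-dual pair for 'max c^T x s.t. A x <= b, x >= 0' is:
  Dual:  min b^T y  s.t.  A^T y >= c,  y >= 0.

So the dual LP is:
  minimize  5y1 + 4y2 + 15y3 + 7y4
  subject to:
    y1 + y3 + y4 >= 6
    y2 + 3y3 + 4y4 >= 2
    y1, y2, y3, y4 >= 0

Solving the primal: x* = (5, 0.5).
  primal value c^T x* = 31.
Solving the dual: y* = (5.5, 0, 0, 0.5).
  dual value b^T y* = 31.
Strong duality: c^T x* = b^T y*. Confirmed.

31


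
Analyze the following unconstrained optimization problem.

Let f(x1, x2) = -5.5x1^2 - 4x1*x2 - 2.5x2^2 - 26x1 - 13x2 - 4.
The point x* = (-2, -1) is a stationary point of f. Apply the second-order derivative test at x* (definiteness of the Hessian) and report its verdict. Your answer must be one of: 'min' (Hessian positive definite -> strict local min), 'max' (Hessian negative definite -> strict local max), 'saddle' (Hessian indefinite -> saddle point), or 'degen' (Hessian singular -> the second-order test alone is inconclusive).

Compute the Hessian H = grad^2 f:
  H = [[-11, -4], [-4, -5]]
Verify stationarity: grad f(x*) = H x* + g = (0, 0).
Eigenvalues of H: -13, -3.
Both eigenvalues < 0, so H is negative definite -> x* is a strict local max.

max


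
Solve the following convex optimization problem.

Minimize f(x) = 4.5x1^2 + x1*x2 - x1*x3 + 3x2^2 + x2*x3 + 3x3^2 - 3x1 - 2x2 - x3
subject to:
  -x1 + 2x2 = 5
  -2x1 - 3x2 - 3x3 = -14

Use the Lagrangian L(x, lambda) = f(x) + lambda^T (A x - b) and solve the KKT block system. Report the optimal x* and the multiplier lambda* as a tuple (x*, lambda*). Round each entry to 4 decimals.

Form the Lagrangian:
  L(x, lambda) = (1/2) x^T Q x + c^T x + lambda^T (A x - b)
Stationarity (grad_x L = 0): Q x + c + A^T lambda = 0.
Primal feasibility: A x = b.

This gives the KKT block system:
  [ Q   A^T ] [ x     ]   [-c ]
  [ A    0  ] [ lambda ] = [ b ]

Solving the linear system:
  x*      = (0.576, 2.788, 1.4947)
  lambda* = (-3.3093, 3.3933)
  f(x*)   = 27.6273

x* = (0.576, 2.788, 1.4947), lambda* = (-3.3093, 3.3933)


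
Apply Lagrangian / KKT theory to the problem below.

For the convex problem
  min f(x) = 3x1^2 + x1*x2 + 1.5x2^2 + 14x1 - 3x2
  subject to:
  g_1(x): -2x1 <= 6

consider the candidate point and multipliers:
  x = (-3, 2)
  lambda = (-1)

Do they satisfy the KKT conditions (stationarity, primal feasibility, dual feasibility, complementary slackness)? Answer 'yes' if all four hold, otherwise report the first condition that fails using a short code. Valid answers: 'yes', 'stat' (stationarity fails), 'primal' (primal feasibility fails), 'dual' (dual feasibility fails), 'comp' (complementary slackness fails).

Gradient of f: grad f(x) = Q x + c = (-2, 0)
Constraint values g_i(x) = a_i^T x - b_i:
  g_1((-3, 2)) = 0
Stationarity residual: grad f(x) + sum_i lambda_i a_i = (0, 0)
  -> stationarity OK
Primal feasibility (all g_i <= 0): OK
Dual feasibility (all lambda_i >= 0): FAILS
Complementary slackness (lambda_i * g_i(x) = 0 for all i): OK

Verdict: the first failing condition is dual_feasibility -> dual.

dual


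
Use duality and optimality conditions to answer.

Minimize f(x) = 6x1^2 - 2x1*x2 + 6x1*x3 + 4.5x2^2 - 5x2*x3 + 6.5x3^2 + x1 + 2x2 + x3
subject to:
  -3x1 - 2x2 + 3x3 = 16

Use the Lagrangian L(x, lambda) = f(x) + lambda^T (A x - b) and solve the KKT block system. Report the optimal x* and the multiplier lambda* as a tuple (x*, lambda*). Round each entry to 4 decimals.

Form the Lagrangian:
  L(x, lambda) = (1/2) x^T Q x + c^T x + lambda^T (A x - b)
Stationarity (grad_x L = 0): Q x + c + A^T lambda = 0.
Primal feasibility: A x = b.

This gives the KKT block system:
  [ Q   A^T ] [ x     ]   [-c ]
  [ A    0  ] [ lambda ] = [ b ]

Solving the linear system:
  x*      = (-2.6575, -0.8831, 2.0871)
  lambda* = (-5.534)
  f(x*)   = 43.1036

x* = (-2.6575, -0.8831, 2.0871), lambda* = (-5.534)


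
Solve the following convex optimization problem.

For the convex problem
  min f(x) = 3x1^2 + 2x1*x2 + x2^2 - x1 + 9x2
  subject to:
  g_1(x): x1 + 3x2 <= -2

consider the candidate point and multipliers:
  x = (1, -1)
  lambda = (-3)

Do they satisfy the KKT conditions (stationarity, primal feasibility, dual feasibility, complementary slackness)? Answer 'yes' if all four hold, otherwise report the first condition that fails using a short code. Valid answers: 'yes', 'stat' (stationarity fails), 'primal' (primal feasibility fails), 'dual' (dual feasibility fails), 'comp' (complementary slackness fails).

Gradient of f: grad f(x) = Q x + c = (3, 9)
Constraint values g_i(x) = a_i^T x - b_i:
  g_1((1, -1)) = 0
Stationarity residual: grad f(x) + sum_i lambda_i a_i = (0, 0)
  -> stationarity OK
Primal feasibility (all g_i <= 0): OK
Dual feasibility (all lambda_i >= 0): FAILS
Complementary slackness (lambda_i * g_i(x) = 0 for all i): OK

Verdict: the first failing condition is dual_feasibility -> dual.

dual


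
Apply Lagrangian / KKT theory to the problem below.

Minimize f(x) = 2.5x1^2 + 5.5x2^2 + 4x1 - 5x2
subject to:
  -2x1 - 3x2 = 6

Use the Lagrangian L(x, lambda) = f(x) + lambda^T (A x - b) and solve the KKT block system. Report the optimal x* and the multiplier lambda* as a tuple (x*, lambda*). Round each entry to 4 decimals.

Form the Lagrangian:
  L(x, lambda) = (1/2) x^T Q x + c^T x + lambda^T (A x - b)
Stationarity (grad_x L = 0): Q x + c + A^T lambda = 0.
Primal feasibility: A x = b.

This gives the KKT block system:
  [ Q   A^T ] [ x     ]   [-c ]
  [ A    0  ] [ lambda ] = [ b ]

Solving the linear system:
  x*      = (-2.2247, -0.5169)
  lambda* = (-3.5618)
  f(x*)   = 7.5281

x* = (-2.2247, -0.5169), lambda* = (-3.5618)


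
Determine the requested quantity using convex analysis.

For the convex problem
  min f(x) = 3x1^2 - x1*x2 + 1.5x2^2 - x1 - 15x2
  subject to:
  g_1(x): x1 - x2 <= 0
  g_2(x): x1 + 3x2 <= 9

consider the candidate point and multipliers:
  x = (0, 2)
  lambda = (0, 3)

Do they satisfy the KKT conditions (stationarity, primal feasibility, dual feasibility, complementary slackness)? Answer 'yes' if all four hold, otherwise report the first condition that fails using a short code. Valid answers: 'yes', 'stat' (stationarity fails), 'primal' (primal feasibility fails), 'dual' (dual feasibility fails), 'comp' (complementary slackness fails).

Gradient of f: grad f(x) = Q x + c = (-3, -9)
Constraint values g_i(x) = a_i^T x - b_i:
  g_1((0, 2)) = -2
  g_2((0, 2)) = -3
Stationarity residual: grad f(x) + sum_i lambda_i a_i = (0, 0)
  -> stationarity OK
Primal feasibility (all g_i <= 0): OK
Dual feasibility (all lambda_i >= 0): OK
Complementary slackness (lambda_i * g_i(x) = 0 for all i): FAILS

Verdict: the first failing condition is complementary_slackness -> comp.

comp


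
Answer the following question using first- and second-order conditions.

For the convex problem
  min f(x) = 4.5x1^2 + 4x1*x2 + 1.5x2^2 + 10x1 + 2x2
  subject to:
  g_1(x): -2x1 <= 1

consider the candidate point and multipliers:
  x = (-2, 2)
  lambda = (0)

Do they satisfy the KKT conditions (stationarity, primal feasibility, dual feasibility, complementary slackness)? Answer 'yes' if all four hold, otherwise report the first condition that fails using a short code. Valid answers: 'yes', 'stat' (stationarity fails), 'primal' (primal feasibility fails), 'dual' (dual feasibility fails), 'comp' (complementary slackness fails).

Gradient of f: grad f(x) = Q x + c = (0, 0)
Constraint values g_i(x) = a_i^T x - b_i:
  g_1((-2, 2)) = 3
Stationarity residual: grad f(x) + sum_i lambda_i a_i = (0, 0)
  -> stationarity OK
Primal feasibility (all g_i <= 0): FAILS
Dual feasibility (all lambda_i >= 0): OK
Complementary slackness (lambda_i * g_i(x) = 0 for all i): OK

Verdict: the first failing condition is primal_feasibility -> primal.

primal


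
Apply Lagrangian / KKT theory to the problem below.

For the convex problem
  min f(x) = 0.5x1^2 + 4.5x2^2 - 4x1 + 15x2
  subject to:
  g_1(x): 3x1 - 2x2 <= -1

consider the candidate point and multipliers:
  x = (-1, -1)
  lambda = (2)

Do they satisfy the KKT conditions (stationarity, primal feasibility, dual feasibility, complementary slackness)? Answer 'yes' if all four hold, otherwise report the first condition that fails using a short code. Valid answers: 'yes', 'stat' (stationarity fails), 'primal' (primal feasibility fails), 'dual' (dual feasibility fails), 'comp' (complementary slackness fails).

Gradient of f: grad f(x) = Q x + c = (-5, 6)
Constraint values g_i(x) = a_i^T x - b_i:
  g_1((-1, -1)) = 0
Stationarity residual: grad f(x) + sum_i lambda_i a_i = (1, 2)
  -> stationarity FAILS
Primal feasibility (all g_i <= 0): OK
Dual feasibility (all lambda_i >= 0): OK
Complementary slackness (lambda_i * g_i(x) = 0 for all i): OK

Verdict: the first failing condition is stationarity -> stat.

stat


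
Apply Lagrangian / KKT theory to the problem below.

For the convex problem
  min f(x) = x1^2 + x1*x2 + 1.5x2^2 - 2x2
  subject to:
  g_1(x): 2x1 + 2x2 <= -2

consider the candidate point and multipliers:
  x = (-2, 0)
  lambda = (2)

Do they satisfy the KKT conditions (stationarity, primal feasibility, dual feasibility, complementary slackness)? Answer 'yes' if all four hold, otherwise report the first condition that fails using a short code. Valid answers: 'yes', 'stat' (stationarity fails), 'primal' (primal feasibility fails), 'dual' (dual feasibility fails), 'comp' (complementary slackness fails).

Gradient of f: grad f(x) = Q x + c = (-4, -4)
Constraint values g_i(x) = a_i^T x - b_i:
  g_1((-2, 0)) = -2
Stationarity residual: grad f(x) + sum_i lambda_i a_i = (0, 0)
  -> stationarity OK
Primal feasibility (all g_i <= 0): OK
Dual feasibility (all lambda_i >= 0): OK
Complementary slackness (lambda_i * g_i(x) = 0 for all i): FAILS

Verdict: the first failing condition is complementary_slackness -> comp.

comp


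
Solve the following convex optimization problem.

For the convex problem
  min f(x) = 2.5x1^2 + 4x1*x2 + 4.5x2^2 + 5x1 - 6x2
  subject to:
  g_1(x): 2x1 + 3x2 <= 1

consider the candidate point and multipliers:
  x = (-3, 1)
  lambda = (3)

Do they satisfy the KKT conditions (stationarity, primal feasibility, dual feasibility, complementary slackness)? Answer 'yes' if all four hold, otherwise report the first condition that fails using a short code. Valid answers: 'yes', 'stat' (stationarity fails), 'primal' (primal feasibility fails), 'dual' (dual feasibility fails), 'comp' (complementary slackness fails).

Gradient of f: grad f(x) = Q x + c = (-6, -9)
Constraint values g_i(x) = a_i^T x - b_i:
  g_1((-3, 1)) = -4
Stationarity residual: grad f(x) + sum_i lambda_i a_i = (0, 0)
  -> stationarity OK
Primal feasibility (all g_i <= 0): OK
Dual feasibility (all lambda_i >= 0): OK
Complementary slackness (lambda_i * g_i(x) = 0 for all i): FAILS

Verdict: the first failing condition is complementary_slackness -> comp.

comp


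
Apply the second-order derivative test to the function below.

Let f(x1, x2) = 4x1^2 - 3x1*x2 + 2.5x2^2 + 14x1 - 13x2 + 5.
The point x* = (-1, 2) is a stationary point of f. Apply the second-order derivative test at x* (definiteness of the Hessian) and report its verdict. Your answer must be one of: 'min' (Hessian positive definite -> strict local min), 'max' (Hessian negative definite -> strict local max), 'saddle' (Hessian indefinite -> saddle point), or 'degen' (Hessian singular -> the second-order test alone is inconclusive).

Compute the Hessian H = grad^2 f:
  H = [[8, -3], [-3, 5]]
Verify stationarity: grad f(x*) = H x* + g = (0, 0).
Eigenvalues of H: 3.1459, 9.8541.
Both eigenvalues > 0, so H is positive definite -> x* is a strict local min.

min


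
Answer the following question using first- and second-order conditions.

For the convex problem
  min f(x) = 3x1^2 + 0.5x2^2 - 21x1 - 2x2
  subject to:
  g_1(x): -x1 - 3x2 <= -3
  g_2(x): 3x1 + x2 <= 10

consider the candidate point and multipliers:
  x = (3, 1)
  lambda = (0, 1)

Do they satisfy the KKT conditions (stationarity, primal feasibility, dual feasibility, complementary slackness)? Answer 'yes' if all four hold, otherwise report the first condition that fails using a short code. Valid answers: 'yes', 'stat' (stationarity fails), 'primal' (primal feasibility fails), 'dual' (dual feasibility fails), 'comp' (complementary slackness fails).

Gradient of f: grad f(x) = Q x + c = (-3, -1)
Constraint values g_i(x) = a_i^T x - b_i:
  g_1((3, 1)) = -3
  g_2((3, 1)) = 0
Stationarity residual: grad f(x) + sum_i lambda_i a_i = (0, 0)
  -> stationarity OK
Primal feasibility (all g_i <= 0): OK
Dual feasibility (all lambda_i >= 0): OK
Complementary slackness (lambda_i * g_i(x) = 0 for all i): OK

Verdict: yes, KKT holds.

yes


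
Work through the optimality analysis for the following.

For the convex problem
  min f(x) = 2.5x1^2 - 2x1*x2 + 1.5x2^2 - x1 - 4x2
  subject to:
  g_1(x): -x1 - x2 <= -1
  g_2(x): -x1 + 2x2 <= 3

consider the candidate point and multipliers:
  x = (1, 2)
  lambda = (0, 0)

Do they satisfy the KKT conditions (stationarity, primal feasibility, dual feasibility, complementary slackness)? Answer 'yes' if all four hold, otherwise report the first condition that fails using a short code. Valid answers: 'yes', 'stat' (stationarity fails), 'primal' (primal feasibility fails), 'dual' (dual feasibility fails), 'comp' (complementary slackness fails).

Gradient of f: grad f(x) = Q x + c = (0, 0)
Constraint values g_i(x) = a_i^T x - b_i:
  g_1((1, 2)) = -2
  g_2((1, 2)) = 0
Stationarity residual: grad f(x) + sum_i lambda_i a_i = (0, 0)
  -> stationarity OK
Primal feasibility (all g_i <= 0): OK
Dual feasibility (all lambda_i >= 0): OK
Complementary slackness (lambda_i * g_i(x) = 0 for all i): OK

Verdict: yes, KKT holds.

yes


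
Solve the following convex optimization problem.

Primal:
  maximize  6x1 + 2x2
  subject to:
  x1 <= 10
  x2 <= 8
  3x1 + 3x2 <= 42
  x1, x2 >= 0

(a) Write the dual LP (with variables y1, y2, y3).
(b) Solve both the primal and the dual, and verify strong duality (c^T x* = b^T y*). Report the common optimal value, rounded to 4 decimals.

The standard primal-dual pair for 'max c^T x s.t. A x <= b, x >= 0' is:
  Dual:  min b^T y  s.t.  A^T y >= c,  y >= 0.

So the dual LP is:
  minimize  10y1 + 8y2 + 42y3
  subject to:
    y1 + 3y3 >= 6
    y2 + 3y3 >= 2
    y1, y2, y3 >= 0

Solving the primal: x* = (10, 4).
  primal value c^T x* = 68.
Solving the dual: y* = (4, 0, 0.6667).
  dual value b^T y* = 68.
Strong duality: c^T x* = b^T y*. Confirmed.

68


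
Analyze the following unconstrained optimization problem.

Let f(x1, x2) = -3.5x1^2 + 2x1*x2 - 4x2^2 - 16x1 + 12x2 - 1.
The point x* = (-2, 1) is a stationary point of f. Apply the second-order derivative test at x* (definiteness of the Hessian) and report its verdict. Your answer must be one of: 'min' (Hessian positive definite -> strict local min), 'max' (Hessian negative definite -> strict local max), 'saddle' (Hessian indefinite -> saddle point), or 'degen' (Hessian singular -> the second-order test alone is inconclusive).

Compute the Hessian H = grad^2 f:
  H = [[-7, 2], [2, -8]]
Verify stationarity: grad f(x*) = H x* + g = (0, 0).
Eigenvalues of H: -9.5616, -5.4384.
Both eigenvalues < 0, so H is negative definite -> x* is a strict local max.

max


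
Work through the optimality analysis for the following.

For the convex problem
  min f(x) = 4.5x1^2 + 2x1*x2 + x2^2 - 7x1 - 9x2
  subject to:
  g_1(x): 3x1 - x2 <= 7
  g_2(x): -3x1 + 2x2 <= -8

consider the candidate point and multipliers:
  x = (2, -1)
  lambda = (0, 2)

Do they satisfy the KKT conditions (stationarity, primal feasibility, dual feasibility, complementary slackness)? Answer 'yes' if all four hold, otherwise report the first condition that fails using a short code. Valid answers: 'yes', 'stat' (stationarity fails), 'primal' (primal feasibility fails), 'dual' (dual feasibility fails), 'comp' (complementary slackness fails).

Gradient of f: grad f(x) = Q x + c = (9, -7)
Constraint values g_i(x) = a_i^T x - b_i:
  g_1((2, -1)) = 0
  g_2((2, -1)) = 0
Stationarity residual: grad f(x) + sum_i lambda_i a_i = (3, -3)
  -> stationarity FAILS
Primal feasibility (all g_i <= 0): OK
Dual feasibility (all lambda_i >= 0): OK
Complementary slackness (lambda_i * g_i(x) = 0 for all i): OK

Verdict: the first failing condition is stationarity -> stat.

stat


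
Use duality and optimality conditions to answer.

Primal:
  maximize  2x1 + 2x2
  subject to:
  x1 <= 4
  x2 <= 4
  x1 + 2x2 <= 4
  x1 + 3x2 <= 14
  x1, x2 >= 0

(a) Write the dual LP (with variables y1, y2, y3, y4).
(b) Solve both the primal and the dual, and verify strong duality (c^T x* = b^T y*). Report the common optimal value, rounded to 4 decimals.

The standard primal-dual pair for 'max c^T x s.t. A x <= b, x >= 0' is:
  Dual:  min b^T y  s.t.  A^T y >= c,  y >= 0.

So the dual LP is:
  minimize  4y1 + 4y2 + 4y3 + 14y4
  subject to:
    y1 + y3 + y4 >= 2
    y2 + 2y3 + 3y4 >= 2
    y1, y2, y3, y4 >= 0

Solving the primal: x* = (4, 0).
  primal value c^T x* = 8.
Solving the dual: y* = (1, 0, 1, 0).
  dual value b^T y* = 8.
Strong duality: c^T x* = b^T y*. Confirmed.

8


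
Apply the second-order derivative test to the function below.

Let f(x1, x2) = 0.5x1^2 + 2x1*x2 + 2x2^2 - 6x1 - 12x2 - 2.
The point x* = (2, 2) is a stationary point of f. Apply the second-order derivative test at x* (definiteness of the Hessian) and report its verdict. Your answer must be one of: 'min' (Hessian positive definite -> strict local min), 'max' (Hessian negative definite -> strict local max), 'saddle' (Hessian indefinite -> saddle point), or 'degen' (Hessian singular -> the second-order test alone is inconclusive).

Compute the Hessian H = grad^2 f:
  H = [[1, 2], [2, 4]]
Verify stationarity: grad f(x*) = H x* + g = (0, 0).
Eigenvalues of H: 0, 5.
H has a zero eigenvalue (singular; positive semidefinite but not definite), so H is neither positive definite, negative definite, nor indefinite. The second-order test alone is inconclusive -> degen.
(Indeed, f is constant along the null direction of H through x*, so x* is not a strict local extremum.)

degen
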